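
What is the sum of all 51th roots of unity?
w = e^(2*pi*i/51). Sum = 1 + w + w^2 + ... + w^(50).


The sum of all 51th roots of unity is 0.
Geometric series: (1 - w^51)/(1 - w) = (1-1)/(1-w) = 0 since w^51 = 1, w ≠ 1.
Alternatively: coefficient of z^50 in z^51 - 1 is 0.

0


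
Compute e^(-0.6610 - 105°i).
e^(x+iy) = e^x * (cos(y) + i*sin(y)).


e^-0.6610 = 0.5163
cos(-105°) = -0.2588
sin(-105°) = -0.9659
Real = 0.5163*(-0.2588) = -0.1336
Imag = 0.5163*(-0.9659) = -0.4987

-0.1336 - 0.4987i


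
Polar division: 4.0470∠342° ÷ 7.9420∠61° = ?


r = 4.0470 / 7.9420 = 0.5096
theta = 342° - 61° = 281° = 281° (mod 360)

0.5096 cis(281°)


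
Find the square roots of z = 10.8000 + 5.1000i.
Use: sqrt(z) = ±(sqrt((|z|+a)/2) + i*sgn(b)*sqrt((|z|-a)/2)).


|z| = sqrt(116.64+26.01) = 11.9436
sqrt((|z|+a)/2) = sqrt((11.9436+10.8)/2) = sqrt(11.3718) = 3.3722
sqrt((|z|-a)/2) = sqrt((11.9436-10.8)/2) = sqrt(0.5718) = 0.7562

±(3.3722 + 0.7562i) i.e. 3.3722 + 0.7562i and -3.3722 - 0.7562i


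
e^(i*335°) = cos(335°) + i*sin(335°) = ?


cos(335°) = 0.9063
sin(335°) = -0.4226

e^(i*335°) = 0.9063 - 0.4226i


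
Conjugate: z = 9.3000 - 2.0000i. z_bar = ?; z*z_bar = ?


z_bar = 9.3000 + 2.0000i
z*z_bar = 9.3^2 + (-2)^2 = 86.49 + 4 = 90.49

z_bar = 9.3000 + 2.0000i, z*z_bar = 90.49


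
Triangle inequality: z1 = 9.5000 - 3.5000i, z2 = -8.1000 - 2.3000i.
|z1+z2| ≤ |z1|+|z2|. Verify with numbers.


|z1| = sqrt(9.5^2 + (-3.5)^2) = sqrt(102.5) = 10.1242
|z2| = sqrt((-8.1)^2 + (-2.3)^2) = sqrt(70.9) = 8.4202
z1+z2 = 1.4000 - 5.8000i
|z1+z2| = sqrt(35.6) = 5.9666
|z1|+|z2| = 10.1242 + 8.4202 = 18.5444

|z1+z2| = 5.9666 ≤ |z1|+|z2| = 18.5444 (verified)


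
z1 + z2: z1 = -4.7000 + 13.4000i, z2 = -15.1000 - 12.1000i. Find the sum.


Real: -4.7 - 15.1 = -19.8
Imag: 13.4 - 12.1 = 1.3

-19.8000 + 1.3000i


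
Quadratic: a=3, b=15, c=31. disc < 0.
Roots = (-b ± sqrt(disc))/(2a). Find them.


disc = 15^2 - 4*3*31 = 225 - 372 = -147
sqrt(|disc|) = sqrt(147) = 12.1244
Real part = -15/(2*3) = -2.5000
Imag part = 12.1244/(2*3) = 2.0207

-2.5000 ± 2.0207i


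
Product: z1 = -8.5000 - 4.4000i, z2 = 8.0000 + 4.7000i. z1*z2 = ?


Real = -8.5*8 - (-4.4)*4.7 = -68 - (-20.68) = -47.32
Imag = -8.5*4.7 + 8*(-4.4) = -39.95 - (35.2) = -75.15

-47.3200 - 75.1500i


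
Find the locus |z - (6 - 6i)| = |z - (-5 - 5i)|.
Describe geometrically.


Equal distances means the locus is the perpendicular bisector of z1 and z2.
Midpoint = ((6+(-5))/2, (-6+(-5))/2) = (0.5000, -5.5000)

Perpendicular bisector through (0.5000, -5.5000)


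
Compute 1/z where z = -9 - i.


|z|^2 = 81+1 = 82
1/z = (-9 + 1i)/82

1/z = -0.1098 + 0.0122i


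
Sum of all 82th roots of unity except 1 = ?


With w = e^(2*pi*i/82), all 82 of the 82th roots of unity w^0 = 1, w, ..., w^(81) sum to 0: 1 + w + ... + w^(81) = (1 - w^82)/(1 - w) = 0 since w^82 = 1, w ≠ 1.
Removing the root 1: w + w^2 + ... + w^(81) = 0 - 1 = -1

Sum = -1


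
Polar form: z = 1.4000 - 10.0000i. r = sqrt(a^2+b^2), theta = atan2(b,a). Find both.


r = sqrt(1.96+100) = sqrt(101.96) = 10.0975
theta = atan2(-10, 1.4) = -82.0304 degrees

r = 10.0975, theta = -82.0304 degrees


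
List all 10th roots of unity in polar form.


The 10th roots of unity are cis(360k/10°) for k=0..9
Angle step = 360/10 = 36°
Primitive root: cis(36°)
Primitive root = 0.8090 + 0.5878i

10 roots at angles: 0°, 36°, 72°, 108°, 144°, 180°, 216°, 252°, 288°, 324°


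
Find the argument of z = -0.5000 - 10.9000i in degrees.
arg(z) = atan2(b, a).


Re = -0.5, Im = -10.9
arg = atan2(-10.9, -0.5) = -92.6264 degrees

arg(z) = -92.6264 degrees


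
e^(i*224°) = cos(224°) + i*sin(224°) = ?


cos(224°) = -0.7193
sin(224°) = -0.6947

e^(i*224°) = -0.7193 - 0.6947i


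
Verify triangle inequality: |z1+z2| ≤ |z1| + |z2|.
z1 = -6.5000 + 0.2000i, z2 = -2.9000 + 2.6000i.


|z1| = sqrt((-6.5)^2 + 0.2^2) = sqrt(42.29) = 6.5031
|z2| = sqrt((-2.9)^2 + 2.6^2) = sqrt(15.17) = 3.8949
z1+z2 = -9.4000 + 2.8000i
|z1+z2| = sqrt(96.2) = 9.8082
|z1|+|z2| = 6.5031 + 3.8949 = 10.3980

|z1+z2| = 9.8082 ≤ |z1|+|z2| = 10.3980 (verified)


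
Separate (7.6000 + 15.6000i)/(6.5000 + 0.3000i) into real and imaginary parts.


Multiply by conjugate: (7.6000 + 15.6000i)(6.5000 - 0.3000i) / (6.5^2 + 0.3^2)
Numerator real = 7.6*6.5 + 15.6*0.3 = 54.08
Numerator imag = 15.6*6.5 - 7.6*0.3 = 99.12
Denominator = 42.34
Re(z) = 54.08/42.34 = 1.2773
Im(z) = 99.12/42.34 = 2.3410

Re(z) = 1.2773, Im(z) = 2.3410


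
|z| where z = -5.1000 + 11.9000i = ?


|z| = sqrt((-5.1)^2 + 11.9^2) = sqrt(26.01 + 141.61) = sqrt(167.62) = 12.9468

|z| = 12.9468


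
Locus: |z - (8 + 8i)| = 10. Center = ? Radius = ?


|z - z0| = r is a circle with center z0 and radius r.
Center = (8, 8), radius = 10

Circle with center (8, 8) and radius 10


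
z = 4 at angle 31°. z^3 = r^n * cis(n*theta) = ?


r^3 = 4^3 = 64
n*theta = 3*31° = 93° = 93° (mod 360)
a = 64*cos(93°) = -3.3495
b = 64*sin(93°) = 63.9123

64 cis(93°) = -3.3495 + 63.9123i


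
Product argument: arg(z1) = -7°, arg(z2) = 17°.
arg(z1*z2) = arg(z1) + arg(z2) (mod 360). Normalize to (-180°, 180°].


arg(z1*z2) = -7° + 17° = 10°
Normalized to (-180°, 180°]: 10°

10°


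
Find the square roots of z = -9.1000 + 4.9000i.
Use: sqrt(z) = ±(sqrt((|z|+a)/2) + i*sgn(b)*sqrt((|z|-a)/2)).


|z| = sqrt(82.81+24.01) = 10.3354
sqrt((|z|+a)/2) = sqrt((10.3354+(-9.1))/2) = sqrt(0.6177) = 0.7859
sqrt((|z|-a)/2) = sqrt((10.3354-(-9.1))/2) = sqrt(9.7177) = 3.1173

±(0.7859 + 3.1173i) i.e. 0.7859 + 3.1173i and -0.7859 - 3.1173i


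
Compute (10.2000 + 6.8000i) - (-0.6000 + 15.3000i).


Real: 10.2 + 0.6 = 10.8
Imag: 6.8 - 15.3 = -8.5

10.8000 - 8.5000i


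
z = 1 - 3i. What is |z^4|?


|z| = sqrt(1+9) = sqrt(10) = 3.1623
|z^4| = |z|^4 = (sqrt(10))^4 = 10^2 = 100

|z^4| = 100


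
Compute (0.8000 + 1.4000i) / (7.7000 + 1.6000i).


Conjugate of z2 = 7.7000 - 1.6000i
Numerator: (0.8000 + 1.4000i)(7.7000 - 1.6000i) = 8.4000 + 9.5000i
Denominator: 7.7^2 + 1.6^2 = 61.85
Result = (8.4000 + 9.5000i)/61.85

0.1358 + 0.1536i


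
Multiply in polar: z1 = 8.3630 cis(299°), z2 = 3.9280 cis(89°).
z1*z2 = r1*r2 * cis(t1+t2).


r = 8.3630 * 3.9280 = 32.8499
theta = 299° + 89° = 388° = 28° (mod 360)

32.8499 cis(28°)


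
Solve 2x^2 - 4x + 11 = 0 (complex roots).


disc = (-4)^2 - 4*2*11 = 16 - 88 = -72
sqrt(|disc|) = sqrt(72) = 8.4853
Real part = 4/(2*2) = 1.0000
Imag part = 8.4853/(2*2) = 2.1213

1.0000 ± 2.1213i


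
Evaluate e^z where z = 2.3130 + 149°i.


e^2.3130 = 10.1047
cos(149°) = -0.85717
sin(149°) = 0.51504
Real = 10.1047*(-0.85717) = -8.6614
Imag = 10.1047*0.51504 = 5.2043

-8.6614 + 5.2043i


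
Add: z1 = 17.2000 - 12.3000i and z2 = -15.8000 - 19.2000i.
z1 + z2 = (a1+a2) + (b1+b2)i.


Real: 17.2 - 15.8 = 1.4
Imag: -12.3 - 19.2 = -31.5

1.4000 - 31.5000i


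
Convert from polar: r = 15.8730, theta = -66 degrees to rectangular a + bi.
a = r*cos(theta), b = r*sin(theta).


a = 15.8730*cos(-66°) = 15.8730*0.406737 = 6.4561
b = 15.8730*sin(-66°) = 15.8730*(-0.913545) = -14.5007

6.4561 - 14.5007i


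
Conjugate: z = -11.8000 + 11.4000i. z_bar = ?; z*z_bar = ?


z_bar = -11.8000 - 11.4000i
z*z_bar = (-11.8)^2 + 11.4^2 = 139.24 + 129.96 = 269.2

z_bar = -11.8000 - 11.4000i, z*z_bar = 269.2


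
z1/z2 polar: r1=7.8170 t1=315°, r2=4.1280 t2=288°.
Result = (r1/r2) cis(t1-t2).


r = 7.8170 / 4.1280 = 1.8937
theta = 315° - 288° = 27° = 27° (mod 360)

1.8937 cis(27°)


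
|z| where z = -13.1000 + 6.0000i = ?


|z| = sqrt((-13.1)^2 + 6^2) = sqrt(171.61 + 36) = sqrt(207.61) = 14.4087

|z| = 14.4087


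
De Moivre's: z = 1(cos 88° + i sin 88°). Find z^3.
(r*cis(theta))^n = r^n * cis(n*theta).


r^3 = 1^3 = 1
n*theta = 3*88° = 264° = 264° (mod 360)
a = 1*cos(264°) = -0.1045
b = 1*sin(264°) = -0.9945

1 cis(264°) = -0.1045 - 0.9945i


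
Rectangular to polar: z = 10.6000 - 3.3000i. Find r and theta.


r = sqrt(112.36+10.89) = sqrt(123.25) = 11.1018
theta = atan2(-3.3, 10.6) = -17.2924 degrees

r = 11.1018, theta = -17.2924 degrees


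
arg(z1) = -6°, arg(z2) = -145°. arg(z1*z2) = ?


arg(z1*z2) = -6° - 145° = -151°
Normalized to (-180°, 180°]: -151°

-151°


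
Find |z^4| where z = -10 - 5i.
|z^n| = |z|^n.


|z| = sqrt(100+25) = sqrt(125) = 11.1803
|z^4| = |z|^4 = (sqrt(125))^4 = 125^2 = 15625

|z^4| = 15625


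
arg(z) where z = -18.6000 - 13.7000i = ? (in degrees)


Re = -18.6, Im = -13.7
arg = atan2(-13.7, -18.6) = -143.6262 degrees

arg(z) = -143.6262 degrees


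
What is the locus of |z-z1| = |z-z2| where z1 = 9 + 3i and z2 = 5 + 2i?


Equal distances means the locus is the perpendicular bisector of z1 and z2.
Midpoint = ((9+5)/2, (3+2)/2) = (7.0000, 2.5000)

Perpendicular bisector through (7.0000, 2.5000)


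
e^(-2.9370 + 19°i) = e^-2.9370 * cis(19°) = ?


e^-2.9370 = 0.0530
cos(19°) = 0.9455
sin(19°) = 0.3256
Real = 0.0530*0.9455 = 0.0501
Imag = 0.0530*0.3256 = 0.0173

0.0501 + 0.0173i


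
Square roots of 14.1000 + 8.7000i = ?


|z| = sqrt(198.81+75.69) = 16.5680
sqrt((|z|+a)/2) = sqrt((16.5680+14.1)/2) = sqrt(15.3340) = 3.9159
sqrt((|z|-a)/2) = sqrt((16.5680-14.1)/2) = sqrt(1.2340) = 1.1109

±(3.9159 + 1.1109i) i.e. 3.9159 + 1.1109i and -3.9159 - 1.1109i


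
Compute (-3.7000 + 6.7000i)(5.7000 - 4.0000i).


Real = -3.7*5.7 - 6.7*(-4) = -21.09 - (-26.8) = 5.71
Imag = -3.7*(-4) + 5.7*6.7 = 14.8 + 38.19 = 52.99

5.7100 + 52.9900i


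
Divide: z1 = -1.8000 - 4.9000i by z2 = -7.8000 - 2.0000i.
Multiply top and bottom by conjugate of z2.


Conjugate of z2 = -7.8000 + 2.0000i
Numerator: (-1.8000 - 4.9000i)(-7.8000 + 2.0000i) = 23.8400 + 34.6200i
Denominator: (-7.8)^2 + (-2)^2 = 64.84
Result = (23.8400 + 34.6200i)/64.84

0.3677 + 0.5339i


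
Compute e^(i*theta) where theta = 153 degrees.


cos(153°) = -0.8910
sin(153°) = 0.4540

e^(i*153°) = -0.8910 + 0.4540i


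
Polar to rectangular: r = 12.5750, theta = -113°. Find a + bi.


a = 12.5750*cos(-113°) = 12.5750*(-0.39073) = -4.9134
b = 12.5750*sin(-113°) = 12.5750*(-0.9205) = -11.5753

-4.9134 - 11.5753i


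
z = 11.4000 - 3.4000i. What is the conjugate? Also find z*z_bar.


z_bar = 11.4000 + 3.4000i
z*z_bar = 11.4^2 + (-3.4)^2 = 129.96 + 11.56 = 141.52

z_bar = 11.4000 + 3.4000i, z*z_bar = 141.52


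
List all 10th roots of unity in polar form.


The 10th roots of unity are cis(360k/10°) for k=0..9
Angle step = 360/10 = 36°
Primitive root: cis(36°)
Primitive root = 0.8090 + 0.5878i

10 roots at angles: 0°, 36°, 72°, 108°, 144°, 180°, 216°, 252°, 288°, 324°


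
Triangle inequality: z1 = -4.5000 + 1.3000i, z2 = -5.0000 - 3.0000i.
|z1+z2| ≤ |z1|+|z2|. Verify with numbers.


|z1| = sqrt((-4.5)^2 + 1.3^2) = sqrt(21.94) = 4.6840
|z2| = sqrt((-5)^2 + (-3)^2) = sqrt(34) = 5.8310
z1+z2 = -9.5000 - 1.7000i
|z1+z2| = sqrt(93.14) = 9.6509
|z1|+|z2| = 4.6840 + 5.8310 = 10.5150

|z1+z2| = 9.6509 ≤ |z1|+|z2| = 10.5150 (verified)


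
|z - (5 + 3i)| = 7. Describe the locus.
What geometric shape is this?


|z - z0| = r is a circle with center z0 and radius r.
Center = (5, 3), radius = 7

Circle with center (5, 3) and radius 7


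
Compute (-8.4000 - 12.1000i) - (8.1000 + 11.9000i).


Real: -8.4 - 8.1 = -16.5
Imag: -12.1 - 11.9 = -24

-16.5000 - 24.0000i


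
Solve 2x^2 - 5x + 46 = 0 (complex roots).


disc = (-5)^2 - 4*2*46 = 25 - 368 = -343
sqrt(|disc|) = sqrt(343) = 18.5203
Real part = 5/(2*2) = 1.2500
Imag part = 18.5203/(2*2) = 4.6301

1.2500 ± 4.6301i


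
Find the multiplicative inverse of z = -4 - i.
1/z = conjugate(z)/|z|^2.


|z|^2 = 16+1 = 17
1/z = (-4 + 1i)/17

1/z = -0.2353 + 0.0588i


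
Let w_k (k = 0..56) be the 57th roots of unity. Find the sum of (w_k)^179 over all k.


The roots are w_k = w^k with w = e^(2*pi*i/57), and (w^k)^179 = (w^179)^k.
So S = 1 + u + u^2 + ... + u^(56) with u = w^179.
179 = 3*57 + 8, so 179 is not a multiple of 57: u = (w^57)^3 * w^8 = w^8 ≠ 1 (w is a primitive 57th root), while u^57 = (w^57)^179 = 1.
Geometric series: S = (1 - u^57)/(1 - u) = (1 - 1)/(1 - u) = 0

S = 0


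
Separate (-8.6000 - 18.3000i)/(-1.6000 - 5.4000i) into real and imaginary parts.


Multiply by conjugate: (-8.6000 - 18.3000i)(-1.6000 + 5.4000i) / ((-1.6)^2 + (-5.4)^2)
Numerator real = -8.6*(-1.6) - (18.3)*(-5.4) = 112.58
Numerator imag = -18.3*(-1.6) - (-8.6)*(-5.4) = -17.16
Denominator = 31.72
Re(z) = 112.58/31.72 = 3.5492
Im(z) = -17.16/31.72 = -0.5410

Re(z) = 3.5492, Im(z) = -0.5410


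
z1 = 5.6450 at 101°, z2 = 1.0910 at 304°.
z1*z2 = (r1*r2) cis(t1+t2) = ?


r = 5.6450 * 1.0910 = 6.1587
theta = 101° + 304° = 405° = 45° (mod 360)

6.1587 cis(45°)


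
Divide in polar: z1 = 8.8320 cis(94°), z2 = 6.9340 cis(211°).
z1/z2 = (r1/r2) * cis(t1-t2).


r = 8.8320 / 6.9340 = 1.2737
theta = 94° - 211° = -117° = 243° (mod 360)

1.2737 cis(243°)


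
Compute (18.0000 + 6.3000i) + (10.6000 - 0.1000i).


Real: 18 + 10.6 = 28.6
Imag: 6.3 - 0.1 = 6.2

28.6000 + 6.2000i


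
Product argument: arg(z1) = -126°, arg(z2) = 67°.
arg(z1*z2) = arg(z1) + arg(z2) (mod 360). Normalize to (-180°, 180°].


arg(z1*z2) = -126° + 67° = -59°
Normalized to (-180°, 180°]: -59°

-59°


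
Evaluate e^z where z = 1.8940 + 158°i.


e^1.8940 = 6.6459
cos(158°) = -0.927184
sin(158°) = 0.3746
Real = 6.6459*(-0.927184) = -6.1620
Imag = 6.6459*0.3746 = 2.4896

-6.1620 + 2.4896i


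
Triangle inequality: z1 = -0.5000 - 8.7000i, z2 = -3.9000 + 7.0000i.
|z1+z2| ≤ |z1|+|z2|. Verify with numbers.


|z1| = sqrt((-0.5)^2 + (-8.7)^2) = sqrt(75.94) = 8.7144
|z2| = sqrt((-3.9)^2 + 7^2) = sqrt(64.21) = 8.0131
z1+z2 = -4.4000 - 1.7000i
|z1+z2| = sqrt(22.25) = 4.7170
|z1|+|z2| = 8.7144 + 8.0131 = 16.7275

|z1+z2| = 4.7170 ≤ |z1|+|z2| = 16.7275 (verified)


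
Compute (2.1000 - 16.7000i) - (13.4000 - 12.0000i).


Real: 2.1 - 13.4 = -11.3
Imag: -16.7 + 12 = -4.7

-11.3000 - 4.7000i


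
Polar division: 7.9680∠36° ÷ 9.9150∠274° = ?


r = 7.9680 / 9.9150 = 0.8036
theta = 36° - 274° = -238° = 122° (mod 360)

0.8036 cis(122°)


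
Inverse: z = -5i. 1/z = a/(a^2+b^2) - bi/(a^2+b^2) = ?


|z|^2 = 0+25 = 25
1/z = (0 + 5i)/25

1/z = 0 + 0.2000i


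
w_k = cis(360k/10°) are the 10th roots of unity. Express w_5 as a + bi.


Angle = 360*5/10 = 180°
a = cos(180°) = -1.0000
b = sin(180°) = 0

-1.0000 + 0i


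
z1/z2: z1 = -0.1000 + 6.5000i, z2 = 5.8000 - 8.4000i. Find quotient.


Conjugate of z2 = 5.8000 + 8.4000i
Numerator: (-0.1000 + 6.5000i)(5.8000 + 8.4000i) = -55.1800 + 36.8600i
Denominator: 5.8^2 + (-8.4)^2 = 104.2
Result = (-55.1800 + 36.8600i)/104.2

-0.5296 + 0.3537i


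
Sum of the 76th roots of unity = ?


The sum of all 76th roots of unity is 0.
Geometric series: (1 - w^76)/(1 - w) = (1-1)/(1-w) = 0 since w^76 = 1, w ≠ 1.
Alternatively: coefficient of z^75 in z^76 - 1 is 0.

0


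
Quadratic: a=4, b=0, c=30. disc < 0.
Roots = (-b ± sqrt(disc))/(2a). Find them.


disc = 0^2 - 4*4*30 = 0 - 480 = -480
sqrt(|disc|) = sqrt(480) = 21.9089
Real part = 0/(2*4) = 0
Imag part = 21.9089/(2*4) = 2.7386

0 ± 2.7386i


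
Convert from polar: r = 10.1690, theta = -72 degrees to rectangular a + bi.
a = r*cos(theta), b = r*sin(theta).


a = 10.1690*cos(-72°) = 10.1690*0.30902 = 3.1424
b = 10.1690*sin(-72°) = 10.1690*(-0.95106) = -9.6713

3.1424 - 9.6713i


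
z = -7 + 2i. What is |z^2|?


|z| = sqrt(49+4) = sqrt(53) = 7.2801
|z^2| = |z|^2 = (sqrt(53))^2 = 53

|z^2| = 53


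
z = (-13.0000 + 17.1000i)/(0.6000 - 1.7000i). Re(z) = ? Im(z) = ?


Multiply by conjugate: (-13.0000 + 17.1000i)(0.6000 + 1.7000i) / (0.6^2 + (-1.7)^2)
Numerator real = -13*0.6 + 17.1*(-1.7) = -36.87
Numerator imag = 17.1*0.6 - (-13)*(-1.7) = -11.84
Denominator = 3.25
Re(z) = -36.87/3.25 = -11.3446
Im(z) = -11.84/3.25 = -3.6431

Re(z) = -11.3446, Im(z) = -3.6431


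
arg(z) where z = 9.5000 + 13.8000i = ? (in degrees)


Re = 9.5, Im = 13.8
arg = atan2(13.8, 9.5) = 55.4563 degrees

arg(z) = 55.4563 degrees


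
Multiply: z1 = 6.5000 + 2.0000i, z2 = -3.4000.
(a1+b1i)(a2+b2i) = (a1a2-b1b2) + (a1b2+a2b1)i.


Real = 6.5*(-3.4) - 2*0 = -22.1 - 0 = -22.1
Imag = 6.5*0 - (3.4)*2 = 0 - (6.8) = -6.8

-22.1000 - 6.8000i


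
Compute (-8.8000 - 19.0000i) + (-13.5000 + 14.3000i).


Real: -8.8 - 13.5 = -22.3
Imag: -19 + 14.3 = -4.7

-22.3000 - 4.7000i


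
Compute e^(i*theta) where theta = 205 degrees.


cos(205°) = -0.9063
sin(205°) = -0.4226

e^(i*205°) = -0.9063 - 0.4226i


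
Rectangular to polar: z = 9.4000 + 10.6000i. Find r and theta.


r = sqrt(88.36+112.36) = sqrt(200.72) = 14.1676
theta = atan2(10.6, 9.4) = 48.4336 degrees

r = 14.1676, theta = 48.4336 degrees


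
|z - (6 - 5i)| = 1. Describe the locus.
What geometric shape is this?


|z - z0| = r is a circle with center z0 and radius r.
Center = (6, -5), radius = 1

Circle with center (6, -5) and radius 1


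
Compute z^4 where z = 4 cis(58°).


r^4 = 4^4 = 256
n*theta = 4*58° = 232° = 232° (mod 360)
a = 256*cos(232°) = -157.6093
b = 256*sin(232°) = -201.7308

256 cis(232°) = -157.6093 - 201.7308i


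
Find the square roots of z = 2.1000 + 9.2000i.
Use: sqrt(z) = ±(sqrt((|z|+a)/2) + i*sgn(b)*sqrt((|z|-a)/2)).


|z| = sqrt(4.41+84.64) = 9.4366
sqrt((|z|+a)/2) = sqrt((9.4366+2.1)/2) = sqrt(5.7683) = 2.4017
sqrt((|z|-a)/2) = sqrt((9.4366-2.1)/2) = sqrt(3.6683) = 1.9153

±(2.4017 + 1.9153i) i.e. 2.4017 + 1.9153i and -2.4017 - 1.9153i


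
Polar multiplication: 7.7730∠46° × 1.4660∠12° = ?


r = 7.7730 * 1.4660 = 11.3952
theta = 46° + 12° = 58° = 58° (mod 360)

11.3952 cis(58°)


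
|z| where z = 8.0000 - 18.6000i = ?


|z| = sqrt(8^2 + (-18.6)^2) = sqrt(64 + 345.96) = sqrt(409.96) = 20.2475

|z| = 20.2475


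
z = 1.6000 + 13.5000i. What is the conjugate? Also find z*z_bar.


z_bar = 1.6000 - 13.5000i
z*z_bar = 1.6^2 + 13.5^2 = 2.56 + 182.25 = 184.81

z_bar = 1.6000 - 13.5000i, z*z_bar = 184.81


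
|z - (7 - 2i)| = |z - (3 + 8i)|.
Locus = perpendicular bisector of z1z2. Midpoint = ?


Equal distances means the locus is the perpendicular bisector of z1 and z2.
Midpoint = ((7+3)/2, (-2+8)/2) = (5.0000, 3.0000)

Perpendicular bisector through (5.0000, 3.0000)


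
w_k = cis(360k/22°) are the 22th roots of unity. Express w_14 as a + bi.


Angle = 360*14/22 = 229.0909°
a = cos(229.0909°) = -0.6549
b = sin(229.0909°) = -0.7557

-0.6549 - 0.7557i


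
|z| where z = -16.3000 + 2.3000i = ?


|z| = sqrt((-16.3)^2 + 2.3^2) = sqrt(265.69 + 5.29) = sqrt(270.98) = 16.4615

|z| = 16.4615


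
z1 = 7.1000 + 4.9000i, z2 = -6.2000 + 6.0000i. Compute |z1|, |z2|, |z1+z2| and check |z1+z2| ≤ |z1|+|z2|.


|z1| = sqrt(7.1^2 + 4.9^2) = sqrt(74.42) = 8.6267
|z2| = sqrt((-6.2)^2 + 6^2) = sqrt(74.44) = 8.6279
z1+z2 = 0.9000 + 10.9000i
|z1+z2| = sqrt(119.62) = 10.9371
|z1|+|z2| = 8.6267 + 8.6279 = 17.2546

|z1+z2| = 10.9371 ≤ |z1|+|z2| = 17.2546 (verified)


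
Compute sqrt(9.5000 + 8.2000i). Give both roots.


|z| = sqrt(90.25+67.24) = 12.5495
sqrt((|z|+a)/2) = sqrt((12.5495+9.5)/2) = sqrt(11.0248) = 3.3204
sqrt((|z|-a)/2) = sqrt((12.5495-9.5)/2) = sqrt(1.5248) = 1.2348

±(3.3204 + 1.2348i) i.e. 3.3204 + 1.2348i and -3.3204 - 1.2348i


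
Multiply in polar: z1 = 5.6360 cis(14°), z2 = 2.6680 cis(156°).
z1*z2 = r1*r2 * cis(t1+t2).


r = 5.6360 * 2.6680 = 15.0368
theta = 14° + 156° = 170° = 170° (mod 360)

15.0368 cis(170°)


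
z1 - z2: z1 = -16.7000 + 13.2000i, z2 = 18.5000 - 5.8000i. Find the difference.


Real: -16.7 - 18.5 = -35.2
Imag: 13.2 + 5.8 = 19

-35.2000 + 19.0000i


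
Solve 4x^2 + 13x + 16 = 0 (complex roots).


disc = 13^2 - 4*4*16 = 169 - 256 = -87
sqrt(|disc|) = sqrt(87) = 9.3274
Real part = -13/(2*4) = -1.6250
Imag part = 9.3274/(2*4) = 1.1659

-1.6250 ± 1.1659i


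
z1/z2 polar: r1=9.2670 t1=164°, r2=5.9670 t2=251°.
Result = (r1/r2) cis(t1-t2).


r = 9.2670 / 5.9670 = 1.5530
theta = 164° - 251° = -87° = 273° (mod 360)

1.5530 cis(273°)


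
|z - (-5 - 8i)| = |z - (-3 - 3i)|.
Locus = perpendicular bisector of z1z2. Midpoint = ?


Equal distances means the locus is the perpendicular bisector of z1 and z2.
Midpoint = ((-5+(-3))/2, (-8+(-3))/2) = (-4.0000, -5.5000)

Perpendicular bisector through (-4.0000, -5.5000)


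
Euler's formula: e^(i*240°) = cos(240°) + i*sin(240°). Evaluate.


cos(240°) = -0.5000
sin(240°) = -0.8660

e^(i*240°) = -0.5000 - 0.8660i


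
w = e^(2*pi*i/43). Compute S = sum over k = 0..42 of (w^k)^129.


The roots are w_k = w^k with w = e^(2*pi*i/43), and (w^k)^129 = (w^129)^k.
So S = 1 + u + u^2 + ... + u^(42) with u = w^129.
129 = 3*43 + 0, so 129 is a multiple of 43 and u = (w^43)^3 = 1.
Every one of the 43 terms equals 1: S = 43

S = 43


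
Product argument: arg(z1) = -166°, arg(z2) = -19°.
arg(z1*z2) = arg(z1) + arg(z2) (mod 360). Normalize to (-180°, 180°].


arg(z1*z2) = -166° - 19° = -185°
Normalized to (-180°, 180°]: 175°

175°


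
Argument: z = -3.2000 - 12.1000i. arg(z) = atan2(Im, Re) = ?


Re = -3.2, Im = -12.1
arg = atan2(-12.1, -3.2) = -104.8135 degrees

arg(z) = -104.8135 degrees


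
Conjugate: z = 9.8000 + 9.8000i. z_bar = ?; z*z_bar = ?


z_bar = 9.8000 - 9.8000i
z*z_bar = 9.8^2 + 9.8^2 = 96.04 + 96.04 = 192.08

z_bar = 9.8000 - 9.8000i, z*z_bar = 192.08


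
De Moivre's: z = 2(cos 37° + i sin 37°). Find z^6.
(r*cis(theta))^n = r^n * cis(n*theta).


r^6 = 2^6 = 64
n*theta = 6*37° = 222° = 222° (mod 360)
a = 64*cos(222°) = -47.5613
b = 64*sin(222°) = -42.8244

64 cis(222°) = -47.5613 - 42.8244i


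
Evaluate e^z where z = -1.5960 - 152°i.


e^-1.5960 = 0.2027
cos(-152°) = -0.8829
sin(-152°) = -0.4695
Real = 0.2027*(-0.8829) = -0.1790
Imag = 0.2027*(-0.4695) = -0.0952

-0.1790 - 0.0952i


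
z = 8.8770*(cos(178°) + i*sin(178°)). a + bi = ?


a = 8.8770*cos(178°) = 8.8770*(-0.99939) = -8.8716
b = 8.8770*sin(178°) = 8.8770*0.0349 = 0.3098

-8.8716 + 0.3098i


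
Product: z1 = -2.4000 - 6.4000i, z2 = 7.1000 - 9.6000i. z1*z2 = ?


Real = -2.4*7.1 - (-6.4)*(-9.6) = -17.04 - 61.44 = -78.48
Imag = -2.4*(-9.6) + 7.1*(-6.4) = 23.04 - (45.44) = -22.4

-78.4800 - 22.4000i


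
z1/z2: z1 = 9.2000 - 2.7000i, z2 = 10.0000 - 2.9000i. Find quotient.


Conjugate of z2 = 10.0000 + 2.9000i
Numerator: (9.2000 - 2.7000i)(10.0000 + 2.9000i) = 99.8300 - 0.3200i
Denominator: 10^2 + (-2.9)^2 = 108.41
Result = (99.8300 - 0.3200i)/108.41

0.9209 - 0.0030i


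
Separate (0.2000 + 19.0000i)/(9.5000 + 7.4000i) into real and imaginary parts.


Multiply by conjugate: (0.2000 + 19.0000i)(9.5000 - 7.4000i) / (9.5^2 + 7.4^2)
Numerator real = 0.2*9.5 + 19*7.4 = 142.5
Numerator imag = 19*9.5 - 0.2*7.4 = 179.02
Denominator = 145.01
Re(z) = 142.5/145.01 = 0.9827
Im(z) = 179.02/145.01 = 1.2345

Re(z) = 0.9827, Im(z) = 1.2345


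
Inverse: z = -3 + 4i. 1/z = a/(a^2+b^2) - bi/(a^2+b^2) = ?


|z|^2 = 9+16 = 25
1/z = (-3 - 4i)/25

1/z = -0.1200 - 0.1600i


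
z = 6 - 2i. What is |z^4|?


|z| = sqrt(36+4) = sqrt(40) = 6.3246
|z^4| = |z|^4 = (sqrt(40))^4 = 40^2 = 1600

|z^4| = 1600


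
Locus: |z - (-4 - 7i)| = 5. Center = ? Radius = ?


|z - z0| = r is a circle with center z0 and radius r.
Center = (-4, -7), radius = 5

Circle with center (-4, -7) and radius 5


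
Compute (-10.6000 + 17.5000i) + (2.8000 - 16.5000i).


Real: -10.6 + 2.8 = -7.8
Imag: 17.5 - 16.5 = 1

-7.8000 + i


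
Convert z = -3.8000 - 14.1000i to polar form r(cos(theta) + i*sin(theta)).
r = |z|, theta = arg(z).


r = sqrt(14.44+198.81) = sqrt(213.25) = 14.6031
theta = atan2(-14.1, -3.8) = -105.0831 degrees

r = 14.6031, theta = -105.0831 degrees


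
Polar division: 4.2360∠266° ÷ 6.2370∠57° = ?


r = 4.2360 / 6.2370 = 0.6792
theta = 266° - 57° = 209° = 209° (mod 360)

0.6792 cis(209°)


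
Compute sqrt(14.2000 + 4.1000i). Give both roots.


|z| = sqrt(201.64+16.81) = 14.7801
sqrt((|z|+a)/2) = sqrt((14.7801+14.2)/2) = sqrt(14.4900) = 3.8066
sqrt((|z|-a)/2) = sqrt((14.7801-14.2)/2) = sqrt(0.2900) = 0.5385

±(3.8066 + 0.5385i) i.e. 3.8066 + 0.5385i and -3.8066 - 0.5385i


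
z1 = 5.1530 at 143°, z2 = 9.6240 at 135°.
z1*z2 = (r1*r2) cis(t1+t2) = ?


r = 5.1530 * 9.6240 = 49.5925
theta = 143° + 135° = 278° = 278° (mod 360)

49.5925 cis(278°)


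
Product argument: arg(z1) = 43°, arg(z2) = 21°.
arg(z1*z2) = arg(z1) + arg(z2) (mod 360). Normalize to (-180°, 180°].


arg(z1*z2) = 43° + 21° = 64°
Normalized to (-180°, 180°]: 64°

64°


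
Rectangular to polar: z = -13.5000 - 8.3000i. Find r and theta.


r = sqrt(182.25+68.89) = sqrt(251.14) = 15.8474
theta = atan2(-8.3, -13.5) = -148.4162 degrees

r = 15.8474, theta = -148.4162 degrees


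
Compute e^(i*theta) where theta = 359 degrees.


cos(359°) = 0.9998
sin(359°) = -0.0175

e^(i*359°) = 0.9998 - 0.0175i


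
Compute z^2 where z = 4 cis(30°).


r^2 = 4^2 = 16
n*theta = 2*30° = 60° = 60° (mod 360)
a = 16*cos(60°) = 8.0000
b = 16*sin(60°) = 13.8564

16 cis(60°) = 8.0000 + 13.8564i


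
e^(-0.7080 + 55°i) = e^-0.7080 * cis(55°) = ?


e^-0.7080 = 0.4926
cos(55°) = 0.5736
sin(55°) = 0.8192
Real = 0.4926*0.5736 = 0.2826
Imag = 0.4926*0.8192 = 0.4035

0.2826 + 0.4035i


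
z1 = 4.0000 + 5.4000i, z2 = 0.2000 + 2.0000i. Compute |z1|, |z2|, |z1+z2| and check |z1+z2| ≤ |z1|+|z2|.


|z1| = sqrt(4^2 + 5.4^2) = sqrt(45.16) = 6.7201
|z2| = sqrt(0.2^2 + 2^2) = sqrt(4.04) = 2.0100
z1+z2 = 4.2000 + 7.4000i
|z1+z2| = sqrt(72.4) = 8.5088
|z1|+|z2| = 6.7201 + 2.0100 = 8.7301

|z1+z2| = 8.5088 ≤ |z1|+|z2| = 8.7301 (verified)


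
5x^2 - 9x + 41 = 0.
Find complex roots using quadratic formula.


disc = (-9)^2 - 4*5*41 = 81 - 820 = -739
sqrt(|disc|) = sqrt(739) = 27.1846
Real part = 9/(2*5) = 0.9000
Imag part = 27.1846/(2*5) = 2.7185

0.9000 ± 2.7185i


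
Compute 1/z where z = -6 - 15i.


|z|^2 = 36+225 = 261
1/z = (-6 + 15i)/261

1/z = -0.0230 + 0.0575i


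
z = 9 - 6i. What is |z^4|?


|z| = sqrt(81+36) = sqrt(117) = 10.8167
|z^4| = |z|^4 = (sqrt(117))^4 = 117^2 = 13689

|z^4| = 13689


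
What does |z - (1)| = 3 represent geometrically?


|z - z0| = r is a circle with center z0 and radius r.
Center = (1, 0), radius = 3

Circle with center (1, 0) and radius 3


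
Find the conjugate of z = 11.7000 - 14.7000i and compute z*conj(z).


z_bar = 11.7000 + 14.7000i
z*z_bar = 11.7^2 + (-14.7)^2 = 136.89 + 216.09 = 352.98

z_bar = 11.7000 + 14.7000i, z*z_bar = 352.98


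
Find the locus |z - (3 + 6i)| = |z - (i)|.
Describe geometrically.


Equal distances means the locus is the perpendicular bisector of z1 and z2.
Midpoint = ((3+0)/2, (6+1)/2) = (1.5000, 3.5000)

Perpendicular bisector through (1.5000, 3.5000)


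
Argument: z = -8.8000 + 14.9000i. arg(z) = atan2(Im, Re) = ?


Re = -8.8, Im = 14.9
arg = atan2(14.9, -8.8) = 120.5663 degrees

arg(z) = 120.5663 degrees


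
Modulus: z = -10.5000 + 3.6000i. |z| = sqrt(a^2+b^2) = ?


|z| = sqrt((-10.5)^2 + 3.6^2) = sqrt(110.25 + 12.96) = sqrt(123.21) = 11.1000

|z| = 11.1000


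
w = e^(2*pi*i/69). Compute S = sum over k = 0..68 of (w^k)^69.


The roots are w_k = w^k with w = e^(2*pi*i/69), and (w^k)^69 = (w^69)^k.
So S = 1 + u + u^2 + ... + u^(68) with u = w^69.
69 = 1*69 + 0, so 69 is a multiple of 69 and u = (w^69)^1 = 1.
Every one of the 69 terms equals 1: S = 69

S = 69


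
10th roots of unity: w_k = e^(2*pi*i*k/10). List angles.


The 10th roots of unity are cis(360k/10°) for k=0..9
Angle step = 360/10 = 36°
Primitive root: cis(36°)
Primitive root = 0.8090 + 0.5878i

10 roots at angles: 0°, 36°, 72°, 108°, 144°, 180°, 216°, 252°, 288°, 324°


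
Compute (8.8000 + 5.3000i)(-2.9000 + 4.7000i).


Real = 8.8*(-2.9) - 5.3*4.7 = -25.52 - 24.91 = -50.43
Imag = 8.8*4.7 - (2.9)*5.3 = 41.36 - (15.37) = 25.99

-50.4300 + 25.9900i


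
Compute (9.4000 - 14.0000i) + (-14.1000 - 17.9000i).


Real: 9.4 - 14.1 = -4.7
Imag: -14 - 17.9 = -31.9

-4.7000 - 31.9000i


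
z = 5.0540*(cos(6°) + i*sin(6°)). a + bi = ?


a = 5.0540*cos(6°) = 5.0540*0.99452 = 5.0263
b = 5.0540*sin(6°) = 5.0540*0.10453 = 0.5283

5.0263 + 0.5283i


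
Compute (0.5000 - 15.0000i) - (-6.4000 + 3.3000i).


Real: 0.5 + 6.4 = 6.9
Imag: -15 - 3.3 = -18.3

6.9000 - 18.3000i


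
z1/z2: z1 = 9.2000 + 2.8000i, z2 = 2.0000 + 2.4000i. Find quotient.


Conjugate of z2 = 2.0000 - 2.4000i
Numerator: (9.2000 + 2.8000i)(2.0000 - 2.4000i) = 25.1200 - 16.4800i
Denominator: 2^2 + 2.4^2 = 9.76
Result = (25.1200 - 16.4800i)/9.76

2.5738 - 1.6885i


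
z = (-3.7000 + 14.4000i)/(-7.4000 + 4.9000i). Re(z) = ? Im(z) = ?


Multiply by conjugate: (-3.7000 + 14.4000i)(-7.4000 - 4.9000i) / ((-7.4)^2 + 4.9^2)
Numerator real = -3.7*(-7.4) + 14.4*4.9 = 97.94
Numerator imag = 14.4*(-7.4) - (-3.7)*4.9 = -88.43
Denominator = 78.77
Re(z) = 97.94/78.77 = 1.2434
Im(z) = -88.43/78.77 = -1.1226

Re(z) = 1.2434, Im(z) = -1.1226


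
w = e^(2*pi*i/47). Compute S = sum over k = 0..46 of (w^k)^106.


The roots are w_k = w^k with w = e^(2*pi*i/47), and (w^k)^106 = (w^106)^k.
So S = 1 + u + u^2 + ... + u^(46) with u = w^106.
106 = 2*47 + 12, so 106 is not a multiple of 47: u = (w^47)^2 * w^12 = w^12 ≠ 1 (w is a primitive 47th root), while u^47 = (w^47)^106 = 1.
Geometric series: S = (1 - u^47)/(1 - u) = (1 - 1)/(1 - u) = 0

S = 0


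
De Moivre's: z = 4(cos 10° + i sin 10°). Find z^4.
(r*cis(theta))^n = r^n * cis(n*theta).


r^4 = 4^4 = 256
n*theta = 4*10° = 40° = 40° (mod 360)
a = 256*cos(40°) = 196.1074
b = 256*sin(40°) = 164.5536

256 cis(40°) = 196.1074 + 164.5536i


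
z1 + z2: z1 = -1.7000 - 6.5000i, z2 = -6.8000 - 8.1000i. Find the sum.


Real: -1.7 - 6.8 = -8.5
Imag: -6.5 - 8.1 = -14.6

-8.5000 - 14.6000i


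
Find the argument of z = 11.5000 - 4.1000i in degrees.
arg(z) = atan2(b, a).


Re = 11.5, Im = -4.1
arg = atan2(-4.1, 11.5) = -19.6223 degrees

arg(z) = -19.6223 degrees


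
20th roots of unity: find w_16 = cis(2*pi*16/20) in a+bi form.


Angle = 360*16/20 = 288°
a = cos(288°) = 0.3090
b = sin(288°) = -0.9511

0.3090 - 0.9511i


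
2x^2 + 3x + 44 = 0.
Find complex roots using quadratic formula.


disc = 3^2 - 4*2*44 = 9 - 352 = -343
sqrt(|disc|) = sqrt(343) = 18.5203
Real part = -3/(2*2) = -0.7500
Imag part = 18.5203/(2*2) = 4.6301

-0.7500 ± 4.6301i


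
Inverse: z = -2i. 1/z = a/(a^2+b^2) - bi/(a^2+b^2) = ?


|z|^2 = 0+4 = 4
1/z = (0 + 2i)/4

1/z = 0 + 0.5000i


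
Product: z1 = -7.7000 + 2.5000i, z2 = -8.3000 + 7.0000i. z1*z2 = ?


Real = -7.7*(-8.3) - 2.5*7 = 63.91 - 17.5 = 46.41
Imag = -7.7*7 - (8.3)*2.5 = -53.9 - (20.75) = -74.65

46.4100 - 74.6500i


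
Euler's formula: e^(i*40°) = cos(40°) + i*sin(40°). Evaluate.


cos(40°) = 0.7660
sin(40°) = 0.6428

e^(i*40°) = 0.7660 + 0.6428i


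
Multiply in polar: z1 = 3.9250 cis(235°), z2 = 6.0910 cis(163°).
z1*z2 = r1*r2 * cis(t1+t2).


r = 3.9250 * 6.0910 = 23.9072
theta = 235° + 163° = 398° = 38° (mod 360)

23.9072 cis(38°)


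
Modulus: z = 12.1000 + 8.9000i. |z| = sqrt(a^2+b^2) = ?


|z| = sqrt(12.1^2 + 8.9^2) = sqrt(146.41 + 79.21) = sqrt(225.62) = 15.0207

|z| = 15.0207


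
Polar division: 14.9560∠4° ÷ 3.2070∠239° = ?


r = 14.9560 / 3.2070 = 4.6635
theta = 4° - 239° = -235° = 125° (mod 360)

4.6635 cis(125°)


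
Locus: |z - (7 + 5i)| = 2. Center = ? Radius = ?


|z - z0| = r is a circle with center z0 and radius r.
Center = (7, 5), radius = 2

Circle with center (7, 5) and radius 2


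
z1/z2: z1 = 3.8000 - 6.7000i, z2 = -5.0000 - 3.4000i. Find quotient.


Conjugate of z2 = -5.0000 + 3.4000i
Numerator: (3.8000 - 6.7000i)(-5.0000 + 3.4000i) = 3.7800 + 46.4200i
Denominator: (-5)^2 + (-3.4)^2 = 36.56
Result = (3.7800 + 46.4200i)/36.56

0.1034 + 1.2697i


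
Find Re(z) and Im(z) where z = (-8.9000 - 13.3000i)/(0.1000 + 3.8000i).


Multiply by conjugate: (-8.9000 - 13.3000i)(0.1000 - 3.8000i) / (0.1^2 + 3.8^2)
Numerator real = -8.9*0.1 - (13.3)*3.8 = -51.43
Numerator imag = -13.3*0.1 - (-8.9)*3.8 = 32.49
Denominator = 14.45
Re(z) = -51.43/14.45 = -3.5592
Im(z) = 32.49/14.45 = 2.2484

Re(z) = -3.5592, Im(z) = 2.2484


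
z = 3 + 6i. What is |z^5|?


|z| = sqrt(9+36) = sqrt(45) = 6.7082
|z^5| = |z|^5 = (sqrt(45))^5 = 45^2 * sqrt(45) = 2025*sqrt(45)

|z^5| = 2025*sqrt(45) ≈ 13584.1130


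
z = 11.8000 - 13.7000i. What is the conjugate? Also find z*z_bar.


z_bar = 11.8000 + 13.7000i
z*z_bar = 11.8^2 + (-13.7)^2 = 139.24 + 187.69 = 326.93

z_bar = 11.8000 + 13.7000i, z*z_bar = 326.93


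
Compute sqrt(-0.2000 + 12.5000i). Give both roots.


|z| = sqrt(0.04+156.25) = 12.5016
sqrt((|z|+a)/2) = sqrt((12.5016+(-0.2))/2) = sqrt(6.1508) = 2.4801
sqrt((|z|-a)/2) = sqrt((12.5016-(-0.2))/2) = sqrt(6.3508) = 2.5201

±(2.4801 + 2.5201i) i.e. 2.4801 + 2.5201i and -2.4801 - 2.5201i


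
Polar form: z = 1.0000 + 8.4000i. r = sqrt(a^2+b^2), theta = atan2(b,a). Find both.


r = sqrt(1+70.56) = sqrt(71.56) = 8.4593
theta = atan2(8.4, 1) = 83.2110 degrees

r = 8.4593, theta = 83.2110 degrees


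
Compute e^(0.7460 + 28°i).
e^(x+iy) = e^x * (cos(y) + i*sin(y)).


e^0.7460 = 2.1085
cos(28°) = 0.88295
sin(28°) = 0.4695
Real = 2.1085*0.88295 = 1.8617
Imag = 2.1085*0.4695 = 0.9899

1.8617 + 0.9899i


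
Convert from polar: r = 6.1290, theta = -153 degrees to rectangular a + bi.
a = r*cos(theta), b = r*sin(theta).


a = 6.1290*cos(-153°) = 6.1290*(-0.89101) = -5.4610
b = 6.1290*sin(-153°) = 6.1290*(-0.45399) = -2.7825

-5.4610 - 2.7825i


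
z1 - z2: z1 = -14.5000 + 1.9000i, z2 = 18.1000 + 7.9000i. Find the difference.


Real: -14.5 - 18.1 = -32.6
Imag: 1.9 - 7.9 = -6

-32.6000 - 6.0000i


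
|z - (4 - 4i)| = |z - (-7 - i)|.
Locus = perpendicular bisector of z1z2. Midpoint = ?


Equal distances means the locus is the perpendicular bisector of z1 and z2.
Midpoint = ((4+(-7))/2, (-4+(-1))/2) = (-1.5000, -2.5000)

Perpendicular bisector through (-1.5000, -2.5000)


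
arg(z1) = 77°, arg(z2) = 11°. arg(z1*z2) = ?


arg(z1*z2) = 77° + 11° = 88°
Normalized to (-180°, 180°]: 88°

88°


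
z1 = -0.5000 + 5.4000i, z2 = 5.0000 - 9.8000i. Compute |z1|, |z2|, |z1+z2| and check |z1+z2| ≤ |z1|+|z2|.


|z1| = sqrt((-0.5)^2 + 5.4^2) = sqrt(29.41) = 5.4231
|z2| = sqrt(5^2 + (-9.8)^2) = sqrt(121.04) = 11.0018
z1+z2 = 4.5000 - 4.4000i
|z1+z2| = sqrt(39.61) = 6.2936
|z1|+|z2| = 5.4231 + 11.0018 = 16.4249

|z1+z2| = 6.2936 ≤ |z1|+|z2| = 16.4249 (verified)


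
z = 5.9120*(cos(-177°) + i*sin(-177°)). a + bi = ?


a = 5.9120*cos(-177°) = 5.9120*(-0.99863) = -5.9039
b = 5.9120*sin(-177°) = 5.9120*(-0.05234) = -0.3094

-5.9039 - 0.3094i


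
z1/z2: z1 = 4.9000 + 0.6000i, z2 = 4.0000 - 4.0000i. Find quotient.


Conjugate of z2 = 4.0000 + 4.0000i
Numerator: (4.9000 + 0.6000i)(4.0000 + 4.0000i) = 17.2000 + 22.0000i
Denominator: 4^2 + (-4)^2 = 32
Result = (17.2000 + 22.0000i)/32

0.5375 + 0.6875i


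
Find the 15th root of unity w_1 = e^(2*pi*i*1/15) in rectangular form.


Angle = 360*1/15 = 24°
a = cos(24°) = 0.9135
b = sin(24°) = 0.4067

0.9135 + 0.4067i


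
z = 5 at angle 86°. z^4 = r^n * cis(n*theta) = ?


r^4 = 5^4 = 625
n*theta = 4*86° = 344° = 344° (mod 360)
a = 625*cos(344°) = 600.7886
b = 625*sin(344°) = -172.2733

625 cis(344°) = 600.7886 - 172.2733i


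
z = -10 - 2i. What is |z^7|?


|z| = sqrt(100+4) = sqrt(104) = 10.1980
|z^7| = |z|^7 = (sqrt(104))^7 = 104^3 * sqrt(104) = 1124864*sqrt(104)

|z^7| = 1124864*sqrt(104) ≈ 11471406.9723


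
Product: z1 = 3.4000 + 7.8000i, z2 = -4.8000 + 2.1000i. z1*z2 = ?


Real = 3.4*(-4.8) - 7.8*2.1 = -16.32 - 16.38 = -32.7
Imag = 3.4*2.1 - (4.8)*7.8 = 7.14 - (37.44) = -30.3

-32.7000 - 30.3000i


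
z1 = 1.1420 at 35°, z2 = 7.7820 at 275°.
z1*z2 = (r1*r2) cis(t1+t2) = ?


r = 1.1420 * 7.7820 = 8.8870
theta = 35° + 275° = 310° = 310° (mod 360)

8.8870 cis(310°)


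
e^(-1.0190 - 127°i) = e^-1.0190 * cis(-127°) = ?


e^-1.0190 = 0.3610
cos(-127°) = -0.6018
sin(-127°) = -0.7986
Real = 0.3610*(-0.6018) = -0.2172
Imag = 0.3610*(-0.7986) = -0.2883

-0.2172 - 0.2883i


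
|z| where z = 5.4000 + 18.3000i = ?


|z| = sqrt(5.4^2 + 18.3^2) = sqrt(29.16 + 334.89) = sqrt(364.05) = 19.0801

|z| = 19.0801


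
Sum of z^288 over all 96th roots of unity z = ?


The roots are w_k = w^k with w = e^(2*pi*i/96), and (w^k)^288 = (w^288)^k.
So S = 1 + u + u^2 + ... + u^(95) with u = w^288.
288 = 3*96 + 0, so 288 is a multiple of 96 and u = (w^96)^3 = 1.
Every one of the 96 terms equals 1: S = 96

S = 96


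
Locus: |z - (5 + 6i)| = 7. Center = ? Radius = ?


|z - z0| = r is a circle with center z0 and radius r.
Center = (5, 6), radius = 7

Circle with center (5, 6) and radius 7


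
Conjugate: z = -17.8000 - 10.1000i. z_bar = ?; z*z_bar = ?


z_bar = -17.8000 + 10.1000i
z*z_bar = (-17.8)^2 + (-10.1)^2 = 316.84 + 102.01 = 418.85

z_bar = -17.8000 + 10.1000i, z*z_bar = 418.85


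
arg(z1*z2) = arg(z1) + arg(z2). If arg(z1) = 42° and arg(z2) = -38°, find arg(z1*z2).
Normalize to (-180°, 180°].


arg(z1*z2) = 42° - 38° = 4°
Normalized to (-180°, 180°]: 4°

4°


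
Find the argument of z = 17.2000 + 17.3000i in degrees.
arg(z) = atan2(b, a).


Re = 17.2, Im = 17.3
arg = atan2(17.3, 17.2) = 45.1661 degrees

arg(z) = 45.1661 degrees


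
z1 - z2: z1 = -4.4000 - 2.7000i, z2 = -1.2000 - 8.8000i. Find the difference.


Real: -4.4 + 1.2 = -3.2
Imag: -2.7 + 8.8 = 6.1

-3.2000 + 6.1000i


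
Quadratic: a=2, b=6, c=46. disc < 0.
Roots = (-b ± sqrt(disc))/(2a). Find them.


disc = 6^2 - 4*2*46 = 36 - 368 = -332
sqrt(|disc|) = sqrt(332) = 18.2209
Real part = -6/(2*2) = -1.5000
Imag part = 18.2209/(2*2) = 4.5552

-1.5000 ± 4.5552i


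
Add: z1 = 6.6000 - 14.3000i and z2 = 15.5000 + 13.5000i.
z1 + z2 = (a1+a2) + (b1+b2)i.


Real: 6.6 + 15.5 = 22.1
Imag: -14.3 + 13.5 = -0.8

22.1000 - 0.8000i


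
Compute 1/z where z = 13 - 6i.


|z|^2 = 169+36 = 205
1/z = (13 + 6i)/205

1/z = 0.0634 + 0.0293i


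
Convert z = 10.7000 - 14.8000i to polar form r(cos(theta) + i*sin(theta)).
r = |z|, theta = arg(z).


r = sqrt(114.49+219.04) = sqrt(333.53) = 18.2628
theta = atan2(-14.8, 10.7) = -54.1341 degrees

r = 18.2628, theta = -54.1341 degrees


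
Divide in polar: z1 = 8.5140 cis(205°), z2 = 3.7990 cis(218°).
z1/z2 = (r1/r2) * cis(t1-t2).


r = 8.5140 / 3.7990 = 2.2411
theta = 205° - 218° = -13° = 347° (mod 360)

2.2411 cis(347°)


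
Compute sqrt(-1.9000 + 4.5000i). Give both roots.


|z| = sqrt(3.61+20.25) = 4.8847
sqrt((|z|+a)/2) = sqrt((4.8847+(-1.9))/2) = sqrt(1.4923) = 1.2216
sqrt((|z|-a)/2) = sqrt((4.8847-(-1.9))/2) = sqrt(3.3923) = 1.8418

±(1.2216 + 1.8418i) i.e. 1.2216 + 1.8418i and -1.2216 - 1.8418i


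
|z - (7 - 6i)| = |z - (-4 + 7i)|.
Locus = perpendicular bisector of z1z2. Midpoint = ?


Equal distances means the locus is the perpendicular bisector of z1 and z2.
Midpoint = ((7+(-4))/2, (-6+7)/2) = (1.5000, 0.5000)

Perpendicular bisector through (1.5000, 0.5000)


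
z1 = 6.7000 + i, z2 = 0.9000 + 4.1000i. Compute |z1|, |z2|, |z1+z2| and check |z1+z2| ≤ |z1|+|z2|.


|z1| = sqrt(6.7^2 + 1^2) = sqrt(45.89) = 6.7742
|z2| = sqrt(0.9^2 + 4.1^2) = sqrt(17.62) = 4.1976
z1+z2 = 7.6000 + 5.1000i
|z1+z2| = sqrt(83.77) = 9.1526
|z1|+|z2| = 6.7742 + 4.1976 = 10.9718

|z1+z2| = 9.1526 ≤ |z1|+|z2| = 10.9718 (verified)


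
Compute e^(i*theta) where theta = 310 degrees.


cos(310°) = 0.6428
sin(310°) = -0.7660

e^(i*310°) = 0.6428 - 0.7660i
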